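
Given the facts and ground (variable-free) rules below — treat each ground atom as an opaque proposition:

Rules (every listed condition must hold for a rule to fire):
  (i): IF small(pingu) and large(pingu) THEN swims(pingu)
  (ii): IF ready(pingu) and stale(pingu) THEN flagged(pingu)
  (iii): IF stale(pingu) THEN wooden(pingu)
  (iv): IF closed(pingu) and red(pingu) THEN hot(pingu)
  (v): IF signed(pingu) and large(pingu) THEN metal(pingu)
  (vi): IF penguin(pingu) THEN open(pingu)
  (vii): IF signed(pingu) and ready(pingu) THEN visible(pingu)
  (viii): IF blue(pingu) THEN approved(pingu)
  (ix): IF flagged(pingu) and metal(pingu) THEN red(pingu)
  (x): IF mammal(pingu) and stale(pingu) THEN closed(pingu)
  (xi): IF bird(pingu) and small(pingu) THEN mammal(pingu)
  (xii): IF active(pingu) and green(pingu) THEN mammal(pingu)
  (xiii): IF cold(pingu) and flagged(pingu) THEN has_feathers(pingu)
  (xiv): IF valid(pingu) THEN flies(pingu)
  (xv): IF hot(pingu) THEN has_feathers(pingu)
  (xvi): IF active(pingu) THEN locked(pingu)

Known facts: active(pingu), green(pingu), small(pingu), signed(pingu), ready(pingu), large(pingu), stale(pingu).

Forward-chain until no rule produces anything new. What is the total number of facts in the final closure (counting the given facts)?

Round 1: (i) [IF small(pingu) and large(pingu) THEN swims(pingu)]; (ii) [IF ready(pingu) and stale(pingu) THEN flagged(pingu)]; (iii) [IF stale(pingu) THEN wooden(pingu)]; (v) [IF signed(pingu) and large(pingu) THEN metal(pingu)]; (vii) [IF signed(pingu) and ready(pingu) THEN visible(pingu)]; (xii) [IF active(pingu) and green(pingu) THEN mammal(pingu)]; (xvi) [IF active(pingu) THEN locked(pingu)]. New: swims(pingu), flagged(pingu), wooden(pingu), metal(pingu), visible(pingu), mammal(pingu), locked(pingu).
Round 2: (ix) [IF flagged(pingu) and metal(pingu) THEN red(pingu)]; (x) [IF mammal(pingu) and stale(pingu) THEN closed(pingu)]. New: red(pingu), closed(pingu).
Round 3: (iv) [IF closed(pingu) and red(pingu) THEN hot(pingu)]. New: hot(pingu).
Round 4: (xv) [IF hot(pingu) THEN has_feathers(pingu)]. New: has_feathers(pingu).
Closure: {active(pingu), closed(pingu), flagged(pingu), green(pingu), has_feathers(pingu), hot(pingu), large(pingu), locked(pingu), mammal(pingu), metal(pingu), ready(pingu), red(pingu), signed(pingu), small(pingu), stale(pingu), swims(pingu), visible(pingu), wooden(pingu)} — 18 facts.

18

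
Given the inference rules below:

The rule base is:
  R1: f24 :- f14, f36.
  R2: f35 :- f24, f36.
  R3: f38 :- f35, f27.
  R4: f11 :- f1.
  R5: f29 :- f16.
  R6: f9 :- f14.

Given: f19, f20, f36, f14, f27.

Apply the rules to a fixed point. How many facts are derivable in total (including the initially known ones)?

[1] R1 [f24 :- f14, f36.]; R6 [f9 :- f14.]. ⇒ new: f24, f9.
[2] R2 [f35 :- f24, f36.]. ⇒ new: f35.
[3] R3 [f38 :- f35, f27.]. ⇒ new: f38.
Closure: {f14, f19, f20, f24, f27, f35, f36, f38, f9} — 9 facts.

9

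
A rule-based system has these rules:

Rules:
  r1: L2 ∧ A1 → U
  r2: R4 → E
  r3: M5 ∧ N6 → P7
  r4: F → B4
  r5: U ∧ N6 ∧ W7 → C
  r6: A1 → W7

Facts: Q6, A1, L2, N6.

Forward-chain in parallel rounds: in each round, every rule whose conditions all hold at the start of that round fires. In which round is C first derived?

2

Round 1 fires r1, r6, giving U, W7.
Round 2 fires r5, giving C.
C first appears in round 2.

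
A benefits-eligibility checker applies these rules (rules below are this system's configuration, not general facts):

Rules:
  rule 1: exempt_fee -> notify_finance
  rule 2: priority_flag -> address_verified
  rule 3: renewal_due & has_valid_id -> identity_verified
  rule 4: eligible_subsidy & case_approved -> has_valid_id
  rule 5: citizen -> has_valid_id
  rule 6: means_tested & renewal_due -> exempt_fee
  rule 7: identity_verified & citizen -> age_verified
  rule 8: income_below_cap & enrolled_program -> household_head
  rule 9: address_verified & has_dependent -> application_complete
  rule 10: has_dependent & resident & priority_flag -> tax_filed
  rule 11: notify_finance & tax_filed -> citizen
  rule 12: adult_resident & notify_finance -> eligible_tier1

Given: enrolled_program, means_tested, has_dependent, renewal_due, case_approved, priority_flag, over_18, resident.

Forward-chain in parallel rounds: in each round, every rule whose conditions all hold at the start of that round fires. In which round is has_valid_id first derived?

Round 1: rule 2 [priority_flag -> address_verified]; rule 6 [means_tested & renewal_due -> exempt_fee]; rule 10 [has_dependent & resident & priority_flag -> tax_filed]. New: address_verified, exempt_fee, tax_filed.
Round 2: rule 1 [exempt_fee -> notify_finance]; rule 9 [address_verified & has_dependent -> application_complete]. New: notify_finance, application_complete.
Round 3: rule 11 [notify_finance & tax_filed -> citizen]. New: citizen.
Round 4: rule 5 [citizen -> has_valid_id]. New: has_valid_id.
has_valid_id first appears in round 4.

4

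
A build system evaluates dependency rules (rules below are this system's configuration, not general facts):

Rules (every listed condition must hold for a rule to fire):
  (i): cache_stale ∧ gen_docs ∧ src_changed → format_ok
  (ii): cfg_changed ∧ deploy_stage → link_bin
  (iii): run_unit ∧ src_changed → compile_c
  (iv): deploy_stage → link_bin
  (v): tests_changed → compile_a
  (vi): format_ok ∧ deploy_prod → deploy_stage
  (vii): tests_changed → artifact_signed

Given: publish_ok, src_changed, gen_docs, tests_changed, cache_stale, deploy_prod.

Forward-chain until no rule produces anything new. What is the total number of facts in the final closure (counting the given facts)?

11

Round 1 fires (i), (v), (vii), giving format_ok, compile_a, artifact_signed.
Round 2 fires (vi), giving deploy_stage.
Round 3 fires (iv), giving link_bin.
Closure: {artifact_signed, cache_stale, compile_a, deploy_prod, deploy_stage, format_ok, gen_docs, link_bin, publish_ok, src_changed, tests_changed} — 11 facts.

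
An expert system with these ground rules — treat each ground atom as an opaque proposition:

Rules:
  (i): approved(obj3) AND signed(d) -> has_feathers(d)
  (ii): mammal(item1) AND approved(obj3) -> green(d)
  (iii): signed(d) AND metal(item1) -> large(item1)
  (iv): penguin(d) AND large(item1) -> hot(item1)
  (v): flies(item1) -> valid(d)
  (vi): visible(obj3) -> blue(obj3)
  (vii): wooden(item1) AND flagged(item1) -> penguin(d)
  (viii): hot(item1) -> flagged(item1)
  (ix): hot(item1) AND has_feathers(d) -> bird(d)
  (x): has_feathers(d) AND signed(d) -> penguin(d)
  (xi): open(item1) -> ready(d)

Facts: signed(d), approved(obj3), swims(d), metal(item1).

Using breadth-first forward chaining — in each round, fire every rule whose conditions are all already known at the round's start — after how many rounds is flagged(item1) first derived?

Round 1 fires (i), (iii), giving has_feathers(d), large(item1).
Round 2 fires (x), giving penguin(d).
Round 3 fires (iv), giving hot(item1).
Round 4 fires (viii), (ix), giving flagged(item1), bird(d).
flagged(item1) first appears in round 4.

4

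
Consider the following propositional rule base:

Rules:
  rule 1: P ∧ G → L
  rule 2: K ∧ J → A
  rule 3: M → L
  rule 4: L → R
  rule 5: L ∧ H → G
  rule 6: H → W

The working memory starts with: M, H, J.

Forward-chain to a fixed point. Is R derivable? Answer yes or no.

yes

Round 1 fires rule 3, rule 6, giving L, W.
Round 2 fires rule 4, rule 5, giving R, G.
R appears in round 2, so it is derivable.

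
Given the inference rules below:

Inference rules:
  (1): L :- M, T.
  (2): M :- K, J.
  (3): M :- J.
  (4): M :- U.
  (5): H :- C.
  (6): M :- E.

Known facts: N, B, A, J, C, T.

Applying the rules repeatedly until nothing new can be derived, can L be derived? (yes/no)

yes

Round 1 — (3), (5), derive M, H.
Round 2 — (1), derive L.
L appears in round 2, so it is derivable.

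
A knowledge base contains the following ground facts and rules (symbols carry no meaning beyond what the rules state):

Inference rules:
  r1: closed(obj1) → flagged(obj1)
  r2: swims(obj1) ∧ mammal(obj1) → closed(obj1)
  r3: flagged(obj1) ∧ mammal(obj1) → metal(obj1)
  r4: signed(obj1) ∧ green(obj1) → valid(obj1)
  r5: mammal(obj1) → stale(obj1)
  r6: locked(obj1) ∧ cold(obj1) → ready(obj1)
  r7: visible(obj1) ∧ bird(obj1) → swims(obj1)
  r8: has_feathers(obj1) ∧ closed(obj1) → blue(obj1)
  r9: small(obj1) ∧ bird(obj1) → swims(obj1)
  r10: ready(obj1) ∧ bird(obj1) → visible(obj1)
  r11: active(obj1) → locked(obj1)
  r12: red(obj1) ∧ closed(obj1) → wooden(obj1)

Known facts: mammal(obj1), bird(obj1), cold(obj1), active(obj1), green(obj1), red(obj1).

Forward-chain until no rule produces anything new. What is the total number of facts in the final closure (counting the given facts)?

15

Round 1 fires r5, r11, giving stale(obj1), locked(obj1).
Round 2 fires r6, giving ready(obj1).
Round 3 fires r10, giving visible(obj1).
Round 4 fires r7, giving swims(obj1).
Round 5 fires r2, giving closed(obj1).
Round 6 fires r1, r12, giving flagged(obj1), wooden(obj1).
Round 7 fires r3, giving metal(obj1).
Closure: {active(obj1), bird(obj1), closed(obj1), cold(obj1), flagged(obj1), green(obj1), locked(obj1), mammal(obj1), metal(obj1), ready(obj1), red(obj1), stale(obj1), swims(obj1), visible(obj1), wooden(obj1)} — 15 facts.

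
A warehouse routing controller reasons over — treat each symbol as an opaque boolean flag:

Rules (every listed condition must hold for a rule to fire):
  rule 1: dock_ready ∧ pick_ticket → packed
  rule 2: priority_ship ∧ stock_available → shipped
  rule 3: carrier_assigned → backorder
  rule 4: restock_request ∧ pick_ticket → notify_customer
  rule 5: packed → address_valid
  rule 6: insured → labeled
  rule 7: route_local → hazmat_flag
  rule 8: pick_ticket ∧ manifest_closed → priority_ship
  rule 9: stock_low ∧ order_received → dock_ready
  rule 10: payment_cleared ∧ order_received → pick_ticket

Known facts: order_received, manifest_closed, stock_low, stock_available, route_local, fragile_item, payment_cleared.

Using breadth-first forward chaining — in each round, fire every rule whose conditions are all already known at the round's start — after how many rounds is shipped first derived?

3

Round 1: rule 7 [route_local → hazmat_flag]; rule 9 [stock_low ∧ order_received → dock_ready]; rule 10 [payment_cleared ∧ order_received → pick_ticket]. New: hazmat_flag, dock_ready, pick_ticket.
Round 2: rule 1 [dock_ready ∧ pick_ticket → packed]; rule 8 [pick_ticket ∧ manifest_closed → priority_ship]. New: packed, priority_ship.
Round 3: rule 2 [priority_ship ∧ stock_available → shipped]; rule 5 [packed → address_valid]. New: shipped, address_valid.
shipped first appears in round 3.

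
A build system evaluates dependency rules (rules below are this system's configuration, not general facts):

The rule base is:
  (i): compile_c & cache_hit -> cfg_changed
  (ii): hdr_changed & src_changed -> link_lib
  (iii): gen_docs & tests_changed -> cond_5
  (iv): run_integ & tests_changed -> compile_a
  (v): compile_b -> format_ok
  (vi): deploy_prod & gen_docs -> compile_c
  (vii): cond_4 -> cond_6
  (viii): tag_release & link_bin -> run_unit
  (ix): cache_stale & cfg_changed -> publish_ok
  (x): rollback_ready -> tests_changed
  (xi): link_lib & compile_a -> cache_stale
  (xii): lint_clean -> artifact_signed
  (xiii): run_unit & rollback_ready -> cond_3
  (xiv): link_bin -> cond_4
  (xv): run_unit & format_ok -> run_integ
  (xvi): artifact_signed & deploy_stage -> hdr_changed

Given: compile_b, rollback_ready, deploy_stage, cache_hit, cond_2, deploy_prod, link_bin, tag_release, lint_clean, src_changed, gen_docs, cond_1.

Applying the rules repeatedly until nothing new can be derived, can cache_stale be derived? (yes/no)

Round 1: (v) [compile_b -> format_ok]; (vi) [deploy_prod & gen_docs -> compile_c]; (viii) [tag_release & link_bin -> run_unit]; (x) [rollback_ready -> tests_changed]; (xii) [lint_clean -> artifact_signed]; (xiv) [link_bin -> cond_4]. Adds format_ok, compile_c, run_unit, tests_changed, artifact_signed, cond_4.
Round 2: (i) [compile_c & cache_hit -> cfg_changed]; (iii) [gen_docs & tests_changed -> cond_5]; (vii) [cond_4 -> cond_6]; (xiii) [run_unit & rollback_ready -> cond_3]; (xv) [run_unit & format_ok -> run_integ]; (xvi) [artifact_signed & deploy_stage -> hdr_changed]. Adds cfg_changed, cond_5, cond_6, cond_3, run_integ, hdr_changed.
Round 3: (ii) [hdr_changed & src_changed -> link_lib]; (iv) [run_integ & tests_changed -> compile_a]. Adds link_lib, compile_a.
Round 4: (xi) [link_lib & compile_a -> cache_stale]. Adds cache_stale.
Round 5: (ix) [cache_stale & cfg_changed -> publish_ok]. Adds publish_ok.
cache_stale appears in round 4, so it is derivable.

yes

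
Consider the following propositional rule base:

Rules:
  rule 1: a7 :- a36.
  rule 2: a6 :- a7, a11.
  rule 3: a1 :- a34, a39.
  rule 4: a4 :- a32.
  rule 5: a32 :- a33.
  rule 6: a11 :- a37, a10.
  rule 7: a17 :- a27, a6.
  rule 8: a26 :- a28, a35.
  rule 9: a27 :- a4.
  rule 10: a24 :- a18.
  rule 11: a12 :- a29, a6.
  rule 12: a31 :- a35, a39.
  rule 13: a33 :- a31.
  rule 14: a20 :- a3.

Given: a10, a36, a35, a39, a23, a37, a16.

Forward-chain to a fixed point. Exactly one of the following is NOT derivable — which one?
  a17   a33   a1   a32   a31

[1] rule 1 [a7 :- a36.]; rule 6 [a11 :- a37, a10.]; rule 12 [a31 :- a35, a39.]. ⇒ new: a7, a11, a31.
[2] rule 2 [a6 :- a7, a11.]; rule 13 [a33 :- a31.]. ⇒ new: a6, a33.
[3] rule 5 [a32 :- a33.]. ⇒ new: a32.
[4] rule 4 [a4 :- a32.]. ⇒ new: a4.
[5] rule 9 [a27 :- a4.]. ⇒ new: a27.
[6] rule 7 [a17 :- a27, a6.]. ⇒ new: a17.
Derived: a17 (round 6), a32 (round 3), a31 (round 1), a33 (round 2). a1 never appears in any round.

a1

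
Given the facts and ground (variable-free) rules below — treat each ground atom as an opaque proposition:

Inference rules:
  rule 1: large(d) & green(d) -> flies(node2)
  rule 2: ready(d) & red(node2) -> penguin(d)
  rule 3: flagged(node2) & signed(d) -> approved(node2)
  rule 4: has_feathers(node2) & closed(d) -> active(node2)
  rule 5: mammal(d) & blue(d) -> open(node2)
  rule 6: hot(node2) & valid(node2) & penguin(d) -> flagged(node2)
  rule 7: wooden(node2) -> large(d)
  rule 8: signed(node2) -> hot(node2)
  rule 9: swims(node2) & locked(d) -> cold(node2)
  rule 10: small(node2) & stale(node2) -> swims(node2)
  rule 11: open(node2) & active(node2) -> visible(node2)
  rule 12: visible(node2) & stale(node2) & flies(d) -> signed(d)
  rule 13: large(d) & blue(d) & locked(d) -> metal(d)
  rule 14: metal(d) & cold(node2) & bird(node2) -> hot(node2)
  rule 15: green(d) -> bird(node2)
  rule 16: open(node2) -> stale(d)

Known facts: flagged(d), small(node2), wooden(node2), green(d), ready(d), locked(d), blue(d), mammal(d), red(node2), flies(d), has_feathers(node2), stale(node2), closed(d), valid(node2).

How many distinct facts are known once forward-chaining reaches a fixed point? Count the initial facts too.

29

Round 1: rule 2 [ready(d) & red(node2) -> penguin(d)]; rule 4 [has_feathers(node2) & closed(d) -> active(node2)]; rule 5 [mammal(d) & blue(d) -> open(node2)]; rule 7 [wooden(node2) -> large(d)]; rule 10 [small(node2) & stale(node2) -> swims(node2)]; rule 15 [green(d) -> bird(node2)]. New: penguin(d), active(node2), open(node2), large(d), swims(node2), bird(node2).
Round 2: rule 1 [large(d) & green(d) -> flies(node2)]; rule 9 [swims(node2) & locked(d) -> cold(node2)]; rule 11 [open(node2) & active(node2) -> visible(node2)]; rule 13 [large(d) & blue(d) & locked(d) -> metal(d)]; rule 16 [open(node2) -> stale(d)]. New: flies(node2), cold(node2), visible(node2), metal(d), stale(d).
Round 3: rule 12 [visible(node2) & stale(node2) & flies(d) -> signed(d)]; rule 14 [metal(d) & cold(node2) & bird(node2) -> hot(node2)]. New: signed(d), hot(node2).
Round 4: rule 6 [hot(node2) & valid(node2) & penguin(d) -> flagged(node2)]. New: flagged(node2).
Round 5: rule 3 [flagged(node2) & signed(d) -> approved(node2)]. New: approved(node2).
Closure: {active(node2), approved(node2), bird(node2), blue(d), closed(d), cold(node2), flagged(d), flagged(node2), flies(d), flies(node2), green(d), has_feathers(node2), hot(node2), large(d), locked(d), mammal(d), metal(d), open(node2), penguin(d), ready(d), red(node2), signed(d), small(node2), stale(d), stale(node2), swims(node2), valid(node2), visible(node2), wooden(node2)} — 29 facts.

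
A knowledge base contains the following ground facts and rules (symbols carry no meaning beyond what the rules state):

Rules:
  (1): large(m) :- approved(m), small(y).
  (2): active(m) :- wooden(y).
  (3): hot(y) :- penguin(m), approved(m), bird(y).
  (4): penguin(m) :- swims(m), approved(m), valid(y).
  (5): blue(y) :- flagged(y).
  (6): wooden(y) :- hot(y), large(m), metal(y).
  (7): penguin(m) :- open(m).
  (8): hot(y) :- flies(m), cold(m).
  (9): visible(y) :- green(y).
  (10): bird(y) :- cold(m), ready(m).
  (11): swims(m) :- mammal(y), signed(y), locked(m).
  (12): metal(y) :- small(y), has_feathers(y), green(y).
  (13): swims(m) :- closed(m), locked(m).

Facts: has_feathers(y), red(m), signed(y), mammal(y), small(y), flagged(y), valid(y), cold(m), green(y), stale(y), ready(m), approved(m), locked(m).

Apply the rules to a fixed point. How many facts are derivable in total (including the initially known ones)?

[1] (1) [large(m) :- approved(m), small(y).]; (5) [blue(y) :- flagged(y).]; (9) [visible(y) :- green(y).]; (10) [bird(y) :- cold(m), ready(m).]; (11) [swims(m) :- mammal(y), signed(y), locked(m).]; (12) [metal(y) :- small(y), has_feathers(y), green(y).]. ⇒ new: large(m), blue(y), visible(y), bird(y), swims(m), metal(y).
[2] (4) [penguin(m) :- swims(m), approved(m), valid(y).]. ⇒ new: penguin(m).
[3] (3) [hot(y) :- penguin(m), approved(m), bird(y).]. ⇒ new: hot(y).
[4] (6) [wooden(y) :- hot(y), large(m), metal(y).]. ⇒ new: wooden(y).
[5] (2) [active(m) :- wooden(y).]. ⇒ new: active(m).
Closure: {active(m), approved(m), bird(y), blue(y), cold(m), flagged(y), green(y), has_feathers(y), hot(y), large(m), locked(m), mammal(y), metal(y), penguin(m), ready(m), red(m), signed(y), small(y), stale(y), swims(m), valid(y), visible(y), wooden(y)} — 23 facts.

23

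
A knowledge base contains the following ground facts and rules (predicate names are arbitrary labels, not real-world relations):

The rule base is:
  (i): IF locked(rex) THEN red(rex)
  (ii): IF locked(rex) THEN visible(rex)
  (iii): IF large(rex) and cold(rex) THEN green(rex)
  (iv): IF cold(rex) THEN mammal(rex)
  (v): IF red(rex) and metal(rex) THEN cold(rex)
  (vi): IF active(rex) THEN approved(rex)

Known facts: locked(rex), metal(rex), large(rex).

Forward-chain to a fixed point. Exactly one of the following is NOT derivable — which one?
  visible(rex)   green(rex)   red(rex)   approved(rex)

approved(rex)

Round 1 — (i), (ii), derive red(rex), visible(rex).
Round 2 — (v), derive cold(rex).
Round 3 — (iii), (iv), derive green(rex), mammal(rex).
Derived: visible(rex) (round 1), red(rex) (round 1), green(rex) (round 3). approved(rex) never appears in any round.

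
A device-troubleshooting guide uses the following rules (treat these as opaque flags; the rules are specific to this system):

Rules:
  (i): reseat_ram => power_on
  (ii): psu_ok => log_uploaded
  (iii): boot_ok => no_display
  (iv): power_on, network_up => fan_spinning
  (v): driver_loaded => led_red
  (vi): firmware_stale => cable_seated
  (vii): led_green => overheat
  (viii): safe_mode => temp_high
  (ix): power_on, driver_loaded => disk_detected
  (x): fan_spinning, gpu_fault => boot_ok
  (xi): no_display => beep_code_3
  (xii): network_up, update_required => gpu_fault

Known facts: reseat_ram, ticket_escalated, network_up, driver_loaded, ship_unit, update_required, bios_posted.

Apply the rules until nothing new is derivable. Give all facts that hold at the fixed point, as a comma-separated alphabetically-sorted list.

Round 1: (i) [reseat_ram => power_on]; (v) [driver_loaded => led_red]; (xii) [network_up, update_required => gpu_fault]. New: power_on, led_red, gpu_fault.
Round 2: (iv) [power_on, network_up => fan_spinning]; (ix) [power_on, driver_loaded => disk_detected]. New: fan_spinning, disk_detected.
Round 3: (x) [fan_spinning, gpu_fault => boot_ok]. New: boot_ok.
Round 4: (iii) [boot_ok => no_display]. New: no_display.
Round 5: (xi) [no_display => beep_code_3]. New: beep_code_3.

beep_code_3, bios_posted, boot_ok, disk_detected, driver_loaded, fan_spinning, gpu_fault, led_red, network_up, no_display, power_on, reseat_ram, ship_unit, ticket_escalated, update_required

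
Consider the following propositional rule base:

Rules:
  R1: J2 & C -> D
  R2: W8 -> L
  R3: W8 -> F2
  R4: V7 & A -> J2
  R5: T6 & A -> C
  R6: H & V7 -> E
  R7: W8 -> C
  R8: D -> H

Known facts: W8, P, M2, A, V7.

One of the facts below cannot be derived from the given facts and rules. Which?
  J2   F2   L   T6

Round 1 fires R2, R3, R4, R7, giving L, F2, J2, C.
Round 2 fires R1, giving D.
Round 3 fires R8, giving H.
Round 4 fires R6, giving E.
Derived: F2 (round 1), J2 (round 1), L (round 1). T6 never appears in any round.

T6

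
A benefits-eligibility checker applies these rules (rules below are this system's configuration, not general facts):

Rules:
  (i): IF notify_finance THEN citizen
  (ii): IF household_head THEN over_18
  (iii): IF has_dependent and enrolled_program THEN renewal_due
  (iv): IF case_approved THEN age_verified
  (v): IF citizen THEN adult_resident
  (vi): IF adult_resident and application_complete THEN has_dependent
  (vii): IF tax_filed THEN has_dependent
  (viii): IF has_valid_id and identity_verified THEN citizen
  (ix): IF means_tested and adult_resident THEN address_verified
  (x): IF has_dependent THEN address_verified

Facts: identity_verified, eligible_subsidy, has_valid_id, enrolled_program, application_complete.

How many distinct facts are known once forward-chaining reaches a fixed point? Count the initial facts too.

Round 1 fires (viii), giving citizen.
Round 2 fires (v), giving adult_resident.
Round 3 fires (vi), giving has_dependent.
Round 4 fires (iii), (x), giving renewal_due, address_verified.
Closure: {address_verified, adult_resident, application_complete, citizen, eligible_subsidy, enrolled_program, has_dependent, has_valid_id, identity_verified, renewal_due} — 10 facts.

10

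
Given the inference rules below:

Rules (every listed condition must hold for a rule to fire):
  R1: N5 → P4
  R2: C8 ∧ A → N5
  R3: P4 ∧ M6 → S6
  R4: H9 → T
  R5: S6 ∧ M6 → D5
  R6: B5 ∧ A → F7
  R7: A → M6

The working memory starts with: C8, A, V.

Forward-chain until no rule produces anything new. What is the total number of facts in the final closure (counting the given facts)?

[1] R2 [C8 ∧ A → N5]; R7 [A → M6]. ⇒ new: N5, M6.
[2] R1 [N5 → P4]. ⇒ new: P4.
[3] R3 [P4 ∧ M6 → S6]. ⇒ new: S6.
[4] R5 [S6 ∧ M6 → D5]. ⇒ new: D5.
Closure: {A, C8, D5, M6, N5, P4, S6, V} — 8 facts.

8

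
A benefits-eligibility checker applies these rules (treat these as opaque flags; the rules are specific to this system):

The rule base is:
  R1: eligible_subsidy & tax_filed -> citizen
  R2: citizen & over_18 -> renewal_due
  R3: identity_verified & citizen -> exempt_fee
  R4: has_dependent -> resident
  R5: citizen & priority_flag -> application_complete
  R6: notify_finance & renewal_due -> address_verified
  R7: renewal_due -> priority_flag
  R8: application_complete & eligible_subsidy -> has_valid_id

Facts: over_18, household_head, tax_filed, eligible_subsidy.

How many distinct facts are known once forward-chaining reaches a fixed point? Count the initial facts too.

Round 1: R1 [eligible_subsidy & tax_filed -> citizen]. New: citizen.
Round 2: R2 [citizen & over_18 -> renewal_due]. New: renewal_due.
Round 3: R7 [renewal_due -> priority_flag]. New: priority_flag.
Round 4: R5 [citizen & priority_flag -> application_complete]. New: application_complete.
Round 5: R8 [application_complete & eligible_subsidy -> has_valid_id]. New: has_valid_id.
Closure: {application_complete, citizen, eligible_subsidy, has_valid_id, household_head, over_18, priority_flag, renewal_due, tax_filed} — 9 facts.

9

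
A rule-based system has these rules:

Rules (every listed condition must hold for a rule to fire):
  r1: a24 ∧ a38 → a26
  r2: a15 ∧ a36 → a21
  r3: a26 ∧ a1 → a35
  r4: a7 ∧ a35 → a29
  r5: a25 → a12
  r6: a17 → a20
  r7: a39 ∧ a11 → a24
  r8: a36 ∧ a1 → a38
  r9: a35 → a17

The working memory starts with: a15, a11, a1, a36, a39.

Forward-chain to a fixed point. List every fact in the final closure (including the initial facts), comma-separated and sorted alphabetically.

Round 1 — r2, r7, r8, derive a21, a24, a38.
Round 2 — r1, derive a26.
Round 3 — r3, derive a35.
Round 4 — r9, derive a17.
Round 5 — r6, derive a20.

a1, a11, a15, a17, a20, a21, a24, a26, a35, a36, a38, a39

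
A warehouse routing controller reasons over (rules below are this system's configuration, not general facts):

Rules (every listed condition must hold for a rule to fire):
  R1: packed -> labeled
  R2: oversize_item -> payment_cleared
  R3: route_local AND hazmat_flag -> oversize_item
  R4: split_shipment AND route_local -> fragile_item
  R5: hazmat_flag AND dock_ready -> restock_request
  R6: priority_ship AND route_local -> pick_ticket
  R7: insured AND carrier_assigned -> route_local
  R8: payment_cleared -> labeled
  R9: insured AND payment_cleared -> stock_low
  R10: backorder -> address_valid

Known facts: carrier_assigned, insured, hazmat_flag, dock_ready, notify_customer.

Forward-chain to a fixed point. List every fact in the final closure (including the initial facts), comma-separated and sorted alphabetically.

Round 1: R5 [hazmat_flag AND dock_ready -> restock_request]; R7 [insured AND carrier_assigned -> route_local]. Adds restock_request, route_local.
Round 2: R3 [route_local AND hazmat_flag -> oversize_item]. Adds oversize_item.
Round 3: R2 [oversize_item -> payment_cleared]. Adds payment_cleared.
Round 4: R8 [payment_cleared -> labeled]; R9 [insured AND payment_cleared -> stock_low]. Adds labeled, stock_low.

carrier_assigned, dock_ready, hazmat_flag, insured, labeled, notify_customer, oversize_item, payment_cleared, restock_request, route_local, stock_low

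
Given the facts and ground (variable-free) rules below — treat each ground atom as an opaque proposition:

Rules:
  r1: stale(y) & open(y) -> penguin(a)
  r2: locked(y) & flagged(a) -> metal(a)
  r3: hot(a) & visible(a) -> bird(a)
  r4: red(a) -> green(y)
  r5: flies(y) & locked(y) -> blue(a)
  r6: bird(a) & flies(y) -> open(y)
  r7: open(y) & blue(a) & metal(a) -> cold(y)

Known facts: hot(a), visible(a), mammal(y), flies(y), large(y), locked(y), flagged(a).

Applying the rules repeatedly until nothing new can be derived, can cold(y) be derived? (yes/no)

Round 1 fires r2, r3, r5, giving metal(a), bird(a), blue(a).
Round 2 fires r6, giving open(y).
Round 3 fires r7, giving cold(y).
cold(y) appears in round 3, so it is derivable.

yes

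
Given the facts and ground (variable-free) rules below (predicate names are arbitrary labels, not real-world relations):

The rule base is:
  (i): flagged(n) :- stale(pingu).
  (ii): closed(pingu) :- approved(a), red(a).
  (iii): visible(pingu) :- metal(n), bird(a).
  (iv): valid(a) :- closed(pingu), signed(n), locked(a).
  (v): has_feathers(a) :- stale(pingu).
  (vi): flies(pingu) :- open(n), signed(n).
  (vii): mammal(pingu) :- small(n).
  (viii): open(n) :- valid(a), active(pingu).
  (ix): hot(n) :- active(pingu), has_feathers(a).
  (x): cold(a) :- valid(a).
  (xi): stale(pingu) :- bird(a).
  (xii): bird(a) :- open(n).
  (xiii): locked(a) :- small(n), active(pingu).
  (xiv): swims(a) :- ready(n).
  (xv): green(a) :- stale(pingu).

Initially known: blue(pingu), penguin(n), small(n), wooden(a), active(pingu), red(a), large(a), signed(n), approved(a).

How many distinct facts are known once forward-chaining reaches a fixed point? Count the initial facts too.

22

[1] (ii) [closed(pingu) :- approved(a), red(a).]; (vii) [mammal(pingu) :- small(n).]; (xiii) [locked(a) :- small(n), active(pingu).]. ⇒ new: closed(pingu), mammal(pingu), locked(a).
[2] (iv) [valid(a) :- closed(pingu), signed(n), locked(a).]. ⇒ new: valid(a).
[3] (viii) [open(n) :- valid(a), active(pingu).]; (x) [cold(a) :- valid(a).]. ⇒ new: open(n), cold(a).
[4] (vi) [flies(pingu) :- open(n), signed(n).]; (xii) [bird(a) :- open(n).]. ⇒ new: flies(pingu), bird(a).
[5] (xi) [stale(pingu) :- bird(a).]. ⇒ new: stale(pingu).
[6] (i) [flagged(n) :- stale(pingu).]; (v) [has_feathers(a) :- stale(pingu).]; (xv) [green(a) :- stale(pingu).]. ⇒ new: flagged(n), has_feathers(a), green(a).
[7] (ix) [hot(n) :- active(pingu), has_feathers(a).]. ⇒ new: hot(n).
Closure: {active(pingu), approved(a), bird(a), blue(pingu), closed(pingu), cold(a), flagged(n), flies(pingu), green(a), has_feathers(a), hot(n), large(a), locked(a), mammal(pingu), open(n), penguin(n), red(a), signed(n), small(n), stale(pingu), valid(a), wooden(a)} — 22 facts.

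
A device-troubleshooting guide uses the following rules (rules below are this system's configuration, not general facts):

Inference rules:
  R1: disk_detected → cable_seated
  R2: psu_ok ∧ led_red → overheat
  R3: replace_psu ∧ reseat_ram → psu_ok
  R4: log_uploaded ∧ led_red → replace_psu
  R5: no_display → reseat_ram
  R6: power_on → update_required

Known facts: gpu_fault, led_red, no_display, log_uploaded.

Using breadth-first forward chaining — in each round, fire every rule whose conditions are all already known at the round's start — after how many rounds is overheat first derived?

3

Round 1: R4 [log_uploaded ∧ led_red → replace_psu]; R5 [no_display → reseat_ram]. New: replace_psu, reseat_ram.
Round 2: R3 [replace_psu ∧ reseat_ram → psu_ok]. New: psu_ok.
Round 3: R2 [psu_ok ∧ led_red → overheat]. New: overheat.
overheat first appears in round 3.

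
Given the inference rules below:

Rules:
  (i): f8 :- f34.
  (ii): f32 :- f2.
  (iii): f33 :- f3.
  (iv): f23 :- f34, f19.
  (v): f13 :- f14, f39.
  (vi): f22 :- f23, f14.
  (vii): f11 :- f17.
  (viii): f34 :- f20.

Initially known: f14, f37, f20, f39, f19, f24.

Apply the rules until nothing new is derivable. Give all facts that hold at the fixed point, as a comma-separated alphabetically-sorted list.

f13, f14, f19, f20, f22, f23, f24, f34, f37, f39, f8

Round 1: (v) [f13 :- f14, f39.]; (viii) [f34 :- f20.]. Adds f13, f34.
Round 2: (i) [f8 :- f34.]; (iv) [f23 :- f34, f19.]. Adds f8, f23.
Round 3: (vi) [f22 :- f23, f14.]. Adds f22.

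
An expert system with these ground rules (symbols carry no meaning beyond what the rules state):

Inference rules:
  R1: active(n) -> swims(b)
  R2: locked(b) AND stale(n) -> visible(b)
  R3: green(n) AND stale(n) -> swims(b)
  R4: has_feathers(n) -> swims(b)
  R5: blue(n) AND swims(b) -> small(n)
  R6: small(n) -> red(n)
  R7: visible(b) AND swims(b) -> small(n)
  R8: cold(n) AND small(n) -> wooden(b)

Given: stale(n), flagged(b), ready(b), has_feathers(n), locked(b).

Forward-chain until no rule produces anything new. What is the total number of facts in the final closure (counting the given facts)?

[1] R2 [locked(b) AND stale(n) -> visible(b)]; R4 [has_feathers(n) -> swims(b)]. ⇒ new: visible(b), swims(b).
[2] R7 [visible(b) AND swims(b) -> small(n)]. ⇒ new: small(n).
[3] R6 [small(n) -> red(n)]. ⇒ new: red(n).
Closure: {flagged(b), has_feathers(n), locked(b), ready(b), red(n), small(n), stale(n), swims(b), visible(b)} — 9 facts.

9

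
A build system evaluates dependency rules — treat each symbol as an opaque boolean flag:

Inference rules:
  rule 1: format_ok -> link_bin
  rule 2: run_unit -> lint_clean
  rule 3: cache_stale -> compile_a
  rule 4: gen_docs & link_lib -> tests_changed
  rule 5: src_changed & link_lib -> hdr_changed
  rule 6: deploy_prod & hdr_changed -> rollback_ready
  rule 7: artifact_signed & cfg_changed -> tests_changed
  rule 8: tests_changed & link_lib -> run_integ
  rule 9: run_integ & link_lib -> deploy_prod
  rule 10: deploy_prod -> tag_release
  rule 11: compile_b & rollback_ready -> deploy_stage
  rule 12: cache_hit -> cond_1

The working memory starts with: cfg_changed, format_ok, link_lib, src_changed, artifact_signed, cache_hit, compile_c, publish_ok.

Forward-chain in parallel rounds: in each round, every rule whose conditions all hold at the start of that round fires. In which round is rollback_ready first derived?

Round 1 — rule 1, rule 5, rule 7, rule 12, derive link_bin, hdr_changed, tests_changed, cond_1.
Round 2 — rule 8, derive run_integ.
Round 3 — rule 9, derive deploy_prod.
Round 4 — rule 6, rule 10, derive rollback_ready, tag_release.
rollback_ready first appears in round 4.

4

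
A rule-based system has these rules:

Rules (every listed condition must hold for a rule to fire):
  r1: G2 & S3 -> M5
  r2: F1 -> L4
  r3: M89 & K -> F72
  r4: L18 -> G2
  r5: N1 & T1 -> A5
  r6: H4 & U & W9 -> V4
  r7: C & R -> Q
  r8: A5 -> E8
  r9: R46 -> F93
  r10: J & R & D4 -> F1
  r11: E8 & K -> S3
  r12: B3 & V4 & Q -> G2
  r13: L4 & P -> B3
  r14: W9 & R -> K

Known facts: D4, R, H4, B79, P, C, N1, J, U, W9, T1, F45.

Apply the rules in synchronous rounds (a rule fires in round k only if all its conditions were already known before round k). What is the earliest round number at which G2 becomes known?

4

Round 1: r5 [N1 & T1 -> A5]; r6 [H4 & U & W9 -> V4]; r7 [C & R -> Q]; r10 [J & R & D4 -> F1]; r14 [W9 & R -> K]. New: A5, V4, Q, F1, K.
Round 2: r2 [F1 -> L4]; r8 [A5 -> E8]. New: L4, E8.
Round 3: r11 [E8 & K -> S3]; r13 [L4 & P -> B3]. New: S3, B3.
Round 4: r12 [B3 & V4 & Q -> G2]. New: G2.
G2 first appears in round 4.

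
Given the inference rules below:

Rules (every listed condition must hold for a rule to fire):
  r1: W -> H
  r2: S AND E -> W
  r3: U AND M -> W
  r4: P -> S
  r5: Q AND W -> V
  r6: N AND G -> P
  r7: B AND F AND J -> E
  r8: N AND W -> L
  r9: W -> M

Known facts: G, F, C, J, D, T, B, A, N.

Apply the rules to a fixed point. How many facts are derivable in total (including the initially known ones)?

16

Round 1: r6 [N AND G -> P]; r7 [B AND F AND J -> E]. New: P, E.
Round 2: r4 [P -> S]. New: S.
Round 3: r2 [S AND E -> W]. New: W.
Round 4: r1 [W -> H]; r8 [N AND W -> L]; r9 [W -> M]. New: H, L, M.
Closure: {A, B, C, D, E, F, G, H, J, L, M, N, P, S, T, W} — 16 facts.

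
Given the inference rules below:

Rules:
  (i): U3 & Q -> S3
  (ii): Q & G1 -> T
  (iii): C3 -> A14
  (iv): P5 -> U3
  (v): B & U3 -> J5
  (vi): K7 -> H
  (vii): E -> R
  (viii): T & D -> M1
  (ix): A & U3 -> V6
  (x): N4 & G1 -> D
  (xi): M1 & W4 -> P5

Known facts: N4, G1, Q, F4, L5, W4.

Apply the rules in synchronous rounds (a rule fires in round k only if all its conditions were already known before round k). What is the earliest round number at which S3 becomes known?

5

Round 1 fires (ii), (x), giving T, D.
Round 2 fires (viii), giving M1.
Round 3 fires (xi), giving P5.
Round 4 fires (iv), giving U3.
Round 5 fires (i), giving S3.
S3 first appears in round 5.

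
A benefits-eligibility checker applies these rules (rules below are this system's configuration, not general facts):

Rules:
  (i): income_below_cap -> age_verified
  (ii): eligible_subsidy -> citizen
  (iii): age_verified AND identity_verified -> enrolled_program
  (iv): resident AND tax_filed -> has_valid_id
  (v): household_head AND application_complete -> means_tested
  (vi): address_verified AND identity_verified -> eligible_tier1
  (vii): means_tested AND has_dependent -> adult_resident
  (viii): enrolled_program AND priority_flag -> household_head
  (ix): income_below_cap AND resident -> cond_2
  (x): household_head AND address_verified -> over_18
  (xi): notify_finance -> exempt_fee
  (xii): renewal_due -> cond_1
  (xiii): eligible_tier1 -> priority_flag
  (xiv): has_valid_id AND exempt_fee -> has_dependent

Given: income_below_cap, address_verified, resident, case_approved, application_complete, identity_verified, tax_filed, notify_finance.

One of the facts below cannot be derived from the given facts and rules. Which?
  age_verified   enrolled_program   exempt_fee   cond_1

cond_1

Round 1: (i) [income_below_cap -> age_verified]; (iv) [resident AND tax_filed -> has_valid_id]; (vi) [address_verified AND identity_verified -> eligible_tier1]; (ix) [income_below_cap AND resident -> cond_2]; (xi) [notify_finance -> exempt_fee]. New: age_verified, has_valid_id, eligible_tier1, cond_2, exempt_fee.
Round 2: (iii) [age_verified AND identity_verified -> enrolled_program]; (xiii) [eligible_tier1 -> priority_flag]; (xiv) [has_valid_id AND exempt_fee -> has_dependent]. New: enrolled_program, priority_flag, has_dependent.
Round 3: (viii) [enrolled_program AND priority_flag -> household_head]. New: household_head.
Round 4: (v) [household_head AND application_complete -> means_tested]; (x) [household_head AND address_verified -> over_18]. New: means_tested, over_18.
Round 5: (vii) [means_tested AND has_dependent -> adult_resident]. New: adult_resident.
Derived: enrolled_program (round 2), age_verified (round 1), exempt_fee (round 1). cond_1 never appears in any round.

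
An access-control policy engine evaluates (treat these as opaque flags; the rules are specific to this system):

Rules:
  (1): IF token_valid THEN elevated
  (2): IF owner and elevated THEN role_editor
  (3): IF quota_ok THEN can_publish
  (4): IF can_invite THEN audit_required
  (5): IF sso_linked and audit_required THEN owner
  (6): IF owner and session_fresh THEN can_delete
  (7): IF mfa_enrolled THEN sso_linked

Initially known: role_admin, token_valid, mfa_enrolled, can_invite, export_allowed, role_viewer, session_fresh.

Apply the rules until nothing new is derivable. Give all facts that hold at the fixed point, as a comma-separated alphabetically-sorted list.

audit_required, can_delete, can_invite, elevated, export_allowed, mfa_enrolled, owner, role_admin, role_editor, role_viewer, session_fresh, sso_linked, token_valid

Round 1 — (1), (4), (7), derive elevated, audit_required, sso_linked.
Round 2 — (5), derive owner.
Round 3 — (2), (6), derive role_editor, can_delete.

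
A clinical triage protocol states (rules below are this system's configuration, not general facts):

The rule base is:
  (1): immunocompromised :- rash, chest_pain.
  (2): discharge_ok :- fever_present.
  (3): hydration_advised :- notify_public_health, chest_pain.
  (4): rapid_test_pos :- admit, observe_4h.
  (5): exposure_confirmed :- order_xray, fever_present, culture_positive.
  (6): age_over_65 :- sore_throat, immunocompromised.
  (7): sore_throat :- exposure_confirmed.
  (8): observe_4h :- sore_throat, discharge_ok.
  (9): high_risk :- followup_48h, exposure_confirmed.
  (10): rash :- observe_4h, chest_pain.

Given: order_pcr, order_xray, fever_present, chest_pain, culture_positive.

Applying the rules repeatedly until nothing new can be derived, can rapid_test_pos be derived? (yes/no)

no

Round 1: (2) [discharge_ok :- fever_present.]; (5) [exposure_confirmed :- order_xray, fever_present, culture_positive.]. New: discharge_ok, exposure_confirmed.
Round 2: (7) [sore_throat :- exposure_confirmed.]. New: sore_throat.
Round 3: (8) [observe_4h :- sore_throat, discharge_ok.]. New: observe_4h.
Round 4: (10) [rash :- observe_4h, chest_pain.]. New: rash.
Round 5: (1) [immunocompromised :- rash, chest_pain.]. New: immunocompromised.
Round 6: (6) [age_over_65 :- sore_throat, immunocompromised.]. New: age_over_65.
Fixed point reached. rapid_test_pos is concluded only by (4); (4) needs admit (never derived).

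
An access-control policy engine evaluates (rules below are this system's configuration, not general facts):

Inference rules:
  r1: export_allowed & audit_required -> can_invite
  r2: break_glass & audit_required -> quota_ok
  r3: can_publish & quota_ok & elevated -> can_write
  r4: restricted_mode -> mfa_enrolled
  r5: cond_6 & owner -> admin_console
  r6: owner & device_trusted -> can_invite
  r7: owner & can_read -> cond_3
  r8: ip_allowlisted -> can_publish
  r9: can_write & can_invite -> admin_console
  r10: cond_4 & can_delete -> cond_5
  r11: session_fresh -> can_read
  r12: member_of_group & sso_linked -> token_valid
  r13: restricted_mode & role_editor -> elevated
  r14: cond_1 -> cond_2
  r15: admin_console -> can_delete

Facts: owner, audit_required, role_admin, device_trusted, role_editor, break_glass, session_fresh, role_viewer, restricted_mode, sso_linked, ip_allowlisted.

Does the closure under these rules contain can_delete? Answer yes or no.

Round 1 — r2, r4, r6, r8, r11, r13, derive quota_ok, mfa_enrolled, can_invite, can_publish, can_read, elevated.
Round 2 — r3, r7, derive can_write, cond_3.
Round 3 — r9, derive admin_console.
Round 4 — r15, derive can_delete.
can_delete appears in round 4, so it is derivable.

yes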